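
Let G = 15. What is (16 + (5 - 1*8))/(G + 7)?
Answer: 13/22 ≈ 0.59091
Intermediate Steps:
(16 + (5 - 1*8))/(G + 7) = (16 + (5 - 1*8))/(15 + 7) = (16 + (5 - 8))/22 = (16 - 3)*(1/22) = 13*(1/22) = 13/22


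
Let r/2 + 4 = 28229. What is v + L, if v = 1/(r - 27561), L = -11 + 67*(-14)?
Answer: -27415660/28889 ≈ -949.00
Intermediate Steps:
r = 56450 (r = -8 + 2*28229 = -8 + 56458 = 56450)
L = -949 (L = -11 - 938 = -949)
v = 1/28889 (v = 1/(56450 - 27561) = 1/28889 ≈ 3.4615e-5)
v + L = 1/28889 - 949 = -27415660/28889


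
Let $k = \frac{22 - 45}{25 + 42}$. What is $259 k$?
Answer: $- \frac{5957}{67} \approx -88.91$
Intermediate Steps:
$k = - \frac{23}{67} \approx -0.34328$
$259 k = 259 \left(- \frac{23}{67}\right) = - \frac{5957}{67}$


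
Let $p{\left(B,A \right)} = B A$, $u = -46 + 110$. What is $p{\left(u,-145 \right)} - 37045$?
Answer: $-46325$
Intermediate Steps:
$u = 64$
$p{\left(B,A \right)} = A B$
$p{\left(u,-145 \right)} - 37045 = \left(-145\right) 64 - 37045 = -9280 - 37045 = -46325$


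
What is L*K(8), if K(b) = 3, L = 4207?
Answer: 12621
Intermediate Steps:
L*K(8) = 4207*3 = 12621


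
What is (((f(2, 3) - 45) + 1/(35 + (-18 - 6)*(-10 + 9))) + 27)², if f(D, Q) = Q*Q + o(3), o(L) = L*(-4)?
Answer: 1532644/3481 ≈ 440.29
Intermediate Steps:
o(L) = -4*L
f(D, Q) = -12 + Q² (f(D, Q) = Q*Q - 4*3 = Q² - 12 = -12 + Q²)
(((f(2, 3) - 45) + 1/(35 + (-18 - 6)*(-10 + 9))) + 27)² = ((((-12 + 3²) - 45) + 1/(35 + (-18 - 6)*(-10 + 9))) + 27)² = ((((-12 + 9) - 45) + 1/(35 - 24*(-1))) + 27)² = (((-3 - 45) + 1/(35 + 24)) + 27)² = ((-48 + 1/59) + 27)² = (-2831/59 + 27)² = (-1238/59)² = 1532644/3481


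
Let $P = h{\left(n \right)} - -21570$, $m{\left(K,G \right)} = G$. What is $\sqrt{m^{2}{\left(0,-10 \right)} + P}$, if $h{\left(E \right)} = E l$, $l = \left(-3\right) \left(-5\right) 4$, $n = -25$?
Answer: $\sqrt{20170} \approx 142.02$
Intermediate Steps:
$l = 60$ ($l = 15 \cdot 4 = 60$)
$h{\left(E \right)} = 60 E$ ($h{\left(E \right)} = E 60 = 60 E$)
$P = 20070$ ($P = 60 \left(-25\right) - -21570 = -1500 + 21570 = 20070$)
$\sqrt{m^{2}{\left(0,-10 \right)} + P} = \sqrt{\left(-10\right)^{2} + 20070} = \sqrt{100 + 20070} = \sqrt{20170}$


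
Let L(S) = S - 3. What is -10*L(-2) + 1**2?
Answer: 51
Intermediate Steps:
L(S) = -3 + S
-10*L(-2) + 1**2 = -10*(-3 - 2) + 1**2 = -10*(-5) + 1 = 50 + 1 = 51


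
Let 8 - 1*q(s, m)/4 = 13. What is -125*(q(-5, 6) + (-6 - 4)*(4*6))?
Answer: 32500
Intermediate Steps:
q(s, m) = -20 (q(s, m) = 32 - 4*13 = 32 - 52 = -20)
-125*(q(-5, 6) + (-6 - 4)*(4*6)) = -125*(-20 + (-6 - 4)*(4*6)) = -125*(-20 - 10*24) = -125*(-20 - 240) = -125*(-260) = 32500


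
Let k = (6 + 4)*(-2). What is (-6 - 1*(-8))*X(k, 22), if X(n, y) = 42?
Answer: 84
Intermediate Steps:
k = -20 (k = 10*(-2) = -20)
(-6 - 1*(-8))*X(k, 22) = (-6 - 1*(-8))*42 = (-6 + 8)*42 = 2*42 = 84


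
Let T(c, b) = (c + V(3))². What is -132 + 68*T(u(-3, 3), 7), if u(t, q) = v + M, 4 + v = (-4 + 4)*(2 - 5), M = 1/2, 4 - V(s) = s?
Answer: 293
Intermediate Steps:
V(s) = 4 - s
M = ½ ≈ 0.50000
v = -4 (v = -4 + (-4 + 4)*(2 - 5) = -4 + 0*(-3) = -4 + 0 = -4)
u(t, q) = -7/2 (u(t, q) = -4 + ½ = -7/2)
T(c, b) = (1 + c)² (T(c, b) = (c + (4 - 1*3))² = (c + (4 - 3))² = (c + 1)² = (1 + c)²)
-132 + 68*T(u(-3, 3), 7) = -132 + 68*(1 - 7/2)² = -132 + 68*(-5/2)² = -132 + 68*(25/4) = -132 + 425 = 293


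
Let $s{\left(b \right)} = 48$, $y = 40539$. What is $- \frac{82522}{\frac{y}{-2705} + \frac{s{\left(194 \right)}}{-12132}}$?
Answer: $\frac{225677452110}{40995749} \approx 5504.9$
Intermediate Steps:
$- \frac{82522}{\frac{y}{-2705} + \frac{s{\left(194 \right)}}{-12132}} = - \frac{82522}{\frac{40539}{-2705} + \frac{48}{-12132}} = - \frac{82522}{40539 \left(- \frac{1}{2705}\right) + 48 \left(- \frac{1}{12132}\right)} = - \frac{82522}{- \frac{40539}{2705} - \frac{4}{1011}} = - \frac{82522}{- \frac{40995749}{2734755}} = \left(-82522\right) \left(- \frac{2734755}{40995749}\right) = \frac{225677452110}{40995749}$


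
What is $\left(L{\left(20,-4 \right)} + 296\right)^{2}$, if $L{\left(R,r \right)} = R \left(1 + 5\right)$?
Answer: $173056$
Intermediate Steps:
$L{\left(R,r \right)} = 6 R$ ($L{\left(R,r \right)} = R 6 = 6 R$)
$\left(L{\left(20,-4 \right)} + 296\right)^{2} = \left(6 \cdot 20 + 296\right)^{2} = \left(120 + 296\right)^{2} = 416^{2} = 173056$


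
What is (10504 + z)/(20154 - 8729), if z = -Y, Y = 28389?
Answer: -3577/2285 ≈ -1.5654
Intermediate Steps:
z = -28389 (z = -1*28389 = -28389)
(10504 + z)/(20154 - 8729) = (10504 - 28389)/(20154 - 8729) = -17885/11425 = -17885*1/11425 = -3577/2285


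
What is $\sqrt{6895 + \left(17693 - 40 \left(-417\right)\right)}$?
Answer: $2 \sqrt{10317} \approx 203.15$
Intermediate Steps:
$\sqrt{6895 + \left(17693 - 40 \left(-417\right)\right)} = \sqrt{6895 + \left(17693 - -16680\right)} = \sqrt{6895 + \left(17693 + 16680\right)} = \sqrt{6895 + 34373} = \sqrt{41268} = 2 \sqrt{10317}$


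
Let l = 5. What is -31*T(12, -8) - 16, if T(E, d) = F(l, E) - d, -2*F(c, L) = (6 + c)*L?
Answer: 1782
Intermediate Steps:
F(c, L) = -L*(6 + c)/2 (F(c, L) = -(6 + c)*L/2 = -L*(6 + c)/2)
T(E, d) = -d - 11*E/2 (T(E, d) = -E*(6 + 5)/2 - d = -1/2*E*11 - d = -11*E/2 - d = -d - 11*E/2)
-31*T(12, -8) - 16 = -31*(-1*(-8) - 11/2*12) - 16 = -31*(8 - 66) - 16 = -31*(-58) - 16 = 1798 - 16 = 1782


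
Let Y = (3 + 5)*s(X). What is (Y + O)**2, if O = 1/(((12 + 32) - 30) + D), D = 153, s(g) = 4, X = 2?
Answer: 28569025/27889 ≈ 1024.4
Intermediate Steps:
Y = 32 (Y = (3 + 5)*4 = 8*4 = 32)
O = 1/167 (O = 1/(((12 + 32) - 30) + 153) = 1/((44 - 30) + 153) = 1/(14 + 153) = 1/167 ≈ 0.0059880)
(Y + O)**2 = (32 + 1/167)**2 = (5345/167)**2 = 28569025/27889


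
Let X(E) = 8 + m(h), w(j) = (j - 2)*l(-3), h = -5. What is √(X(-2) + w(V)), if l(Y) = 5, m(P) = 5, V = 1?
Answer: 2*√2 ≈ 2.8284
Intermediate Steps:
w(j) = -10 + 5*j (w(j) = (j - 2)*5 = (-2 + j)*5 = -10 + 5*j)
X(E) = 13 (X(E) = 8 + 5 = 13)
√(X(-2) + w(V)) = √(13 + (-10 + 5*1)) = √(13 + (-10 + 5)) = √(13 - 5) = √8 = 2*√2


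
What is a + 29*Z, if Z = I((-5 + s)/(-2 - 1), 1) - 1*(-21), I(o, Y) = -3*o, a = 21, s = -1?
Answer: 456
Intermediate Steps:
Z = 15 (Z = -3*(-5 - 1)/(-2 - 1) - 1*(-21) = -(-18)/(-3) + 21 = -(-18)*(-1)/3 + 21 = -3*2 + 21 = -6 + 21 = 15)
a + 29*Z = 21 + 29*15 = 21 + 435 = 456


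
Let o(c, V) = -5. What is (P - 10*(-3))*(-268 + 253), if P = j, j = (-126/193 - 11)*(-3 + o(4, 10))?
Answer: -356730/193 ≈ -1848.3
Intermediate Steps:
j = 17992/193 (j = (-126/193 - 11)*(-3 - 5) = (-126*1/193 - 11)*(-8) = (-126/193 - 11)*(-8) = -2249/193*(-8) = 17992/193 ≈ 93.223)
P = 17992/193 ≈ 93.223
(P - 10*(-3))*(-268 + 253) = (17992/193 - 10*(-3))*(-268 + 253) = (17992/193 + 30)*(-15) = (23782/193)*(-15) = -356730/193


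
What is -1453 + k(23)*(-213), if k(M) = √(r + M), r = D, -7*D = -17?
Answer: -1453 - 213*√1246/7 ≈ -2527.1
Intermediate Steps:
D = 17/7 (D = -⅐*(-17) = 17/7 ≈ 2.4286)
r = 17/7 ≈ 2.4286
k(M) = √(17/7 + M)
-1453 + k(23)*(-213) = -1453 + (√(119 + 49*23)/7)*(-213) = -1453 + (√(119 + 1127)/7)*(-213) = -1453 + (√1246/7)*(-213) = -1453 - 213*√1246/7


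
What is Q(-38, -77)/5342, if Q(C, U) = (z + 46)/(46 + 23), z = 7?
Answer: 53/368598 ≈ 0.00014379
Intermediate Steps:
Q(C, U) = 53/69 (Q(C, U) = (7 + 46)/(46 + 23) = 53/69)
Q(-38, -77)/5342 = (53/69)/5342 = (53/69)*(1/5342) = 53/368598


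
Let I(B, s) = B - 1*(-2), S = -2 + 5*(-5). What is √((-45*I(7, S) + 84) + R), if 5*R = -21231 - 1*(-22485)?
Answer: 3*I*√195/5 ≈ 8.3785*I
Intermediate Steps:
S = -27 (S = -2 - 25 = -27)
I(B, s) = 2 + B (I(B, s) = B + 2 = 2 + B)
R = 1254/5 (R = (-21231 - 1*(-22485))/5 = (-21231 + 22485)/5 = (⅕)*1254 = 1254/5 ≈ 250.80)
√((-45*I(7, S) + 84) + R) = √((-45*(2 + 7) + 84) + 1254/5) = √((-45*9 + 84) + 1254/5) = √((-405 + 84) + 1254/5) = √(-321 + 1254/5) = √(-351/5) = 3*I*√195/5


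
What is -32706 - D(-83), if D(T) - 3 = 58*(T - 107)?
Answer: -21689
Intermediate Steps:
D(T) = -6203 + 58*T (D(T) = 3 + 58*(T - 107) = 3 + 58*(-107 + T) = 3 + (-6206 + 58*T) = -6203 + 58*T)
-32706 - D(-83) = -32706 - (-6203 + 58*(-83)) = -32706 - (-6203 - 4814) = -32706 - 1*(-11017) = -32706 + 11017 = -21689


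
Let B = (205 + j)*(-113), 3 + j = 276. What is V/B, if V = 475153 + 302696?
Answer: -777849/54014 ≈ -14.401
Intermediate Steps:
j = 273 (j = -3 + 276 = 273)
V = 777849
B = -54014 (B = (205 + 273)*(-113) = 478*(-113) = -54014)
V/B = 777849/(-54014) = 777849*(-1/54014) = -777849/54014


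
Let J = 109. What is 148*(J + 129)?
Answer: 35224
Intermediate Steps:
148*(J + 129) = 148*(109 + 129) = 148*238 = 35224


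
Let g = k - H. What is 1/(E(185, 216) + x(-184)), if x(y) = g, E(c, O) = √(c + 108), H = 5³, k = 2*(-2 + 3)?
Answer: -123/14836 - √293/14836 ≈ -0.0094444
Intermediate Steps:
k = 2 (k = 2*1 = 2)
H = 125
E(c, O) = √(108 + c)
g = -123 (g = 2 - 1*125 = 2 - 125 = -123)
x(y) = -123
1/(E(185, 216) + x(-184)) = 1/(√(108 + 185) - 123) = 1/(√293 - 123) = 1/(-123 + √293)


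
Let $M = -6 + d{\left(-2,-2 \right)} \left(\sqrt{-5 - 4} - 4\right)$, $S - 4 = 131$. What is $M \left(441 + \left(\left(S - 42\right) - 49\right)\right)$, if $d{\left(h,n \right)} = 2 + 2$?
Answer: $-10670 + 5820 i \approx -10670.0 + 5820.0 i$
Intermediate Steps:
$S = 135$ ($S = 4 + 131 = 135$)
$d{\left(h,n \right)} = 4$
$M = -22 + 12 i$ ($M = -6 + 4 \left(\sqrt{-5 - 4} - 4\right) = -6 + 4 \left(\sqrt{-9} - 4\right) = -6 + 4 \left(3 i - 4\right) = -6 + 4 \left(-4 + 3 i\right) = -6 - \left(16 - 12 i\right) = -22 + 12 i \approx -22.0 + 12.0 i$)
$M \left(441 + \left(\left(S - 42\right) - 49\right)\right) = \left(-22 + 12 i\right) \left(441 + \left(\left(135 - 42\right) - 49\right)\right) = \left(-22 + 12 i\right) \left(441 + \left(93 - 49\right)\right) = \left(-22 + 12 i\right) \left(441 + 44\right) = \left(-22 + 12 i\right) 485 = -10670 + 5820 i$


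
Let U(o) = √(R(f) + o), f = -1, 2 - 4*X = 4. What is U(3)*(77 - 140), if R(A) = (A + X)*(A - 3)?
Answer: -189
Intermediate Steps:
X = -½ (X = ½ - ¼*4 = ½ - 1 = -½ ≈ -0.50000)
R(A) = (-3 + A)*(-½ + A) (R(A) = (A - ½)*(A - 3) = (-½ + A)*(-3 + A) = (-3 + A)*(-½ + A))
U(o) = √(6 + o) (U(o) = √((3/2 + (-1)² - 7/2*(-1)) + o) = √((3/2 + 1 + 7/2) + o) = √(6 + o))
U(3)*(77 - 140) = √(6 + 3)*(77 - 140) = √9*(-63) = 3*(-63) = -189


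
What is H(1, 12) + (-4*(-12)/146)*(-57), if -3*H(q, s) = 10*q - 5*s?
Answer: -454/219 ≈ -2.0731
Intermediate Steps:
H(q, s) = -10*q/3 + 5*s/3 (H(q, s) = -(10*q - 5*s)/3 = -(-5*s + 10*q)/3 = -10*q/3 + 5*s/3)
H(1, 12) + (-4*(-12)/146)*(-57) = (-10/3*1 + (5/3)*12) + (-4*(-12)/146)*(-57) = (-10/3 + 20) + (48*(1/146))*(-57) = 50/3 + (24/73)*(-57) = 50/3 - 1368/73 = -454/219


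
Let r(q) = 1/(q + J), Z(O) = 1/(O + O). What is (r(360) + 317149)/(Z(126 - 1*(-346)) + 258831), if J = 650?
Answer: 151191271752/123389914825 ≈ 1.2253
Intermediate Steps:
Z(O) = 1/(2*O)
r(q) = 1/(650 + q) (r(q) = 1/(q + 650) = 1/(650 + q))
(r(360) + 317149)/(Z(126 - 1*(-346)) + 258831) = (1/(650 + 360) + 317149)/(1/(2*(126 - 1*(-346))) + 258831) = (1/1010 + 317149)/(1/(2*(126 + 346)) + 258831) = (1/1010 + 317149)/((1/2)/472 + 258831) = 320320491/(1010*((1/2)*(1/472) + 258831)) = 320320491/(1010*(1/944 + 258831)) = 320320491/(1010*(244336465/944)) = (320320491/1010)*(944/244336465) = 151191271752/123389914825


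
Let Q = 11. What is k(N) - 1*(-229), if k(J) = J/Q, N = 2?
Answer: 2521/11 ≈ 229.18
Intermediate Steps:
k(J) = J/11
k(N) - 1*(-229) = (1/11)*2 - 1*(-229) = 2/11 + 229 = 2521/11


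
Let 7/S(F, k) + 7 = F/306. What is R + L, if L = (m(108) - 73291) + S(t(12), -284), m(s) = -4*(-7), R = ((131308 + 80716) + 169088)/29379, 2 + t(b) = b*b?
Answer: -2152044029909/29379000 ≈ -73251.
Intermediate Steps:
t(b) = -2 + b² (t(b) = -2 + b*b = -2 + b²)
S(F, k) = 7/(-7 + F/306)
R = 381112/29379 (R = (212024 + 169088)*(1/29379) = 381112*(1/29379) = 381112/29379 ≈ 12.972)
m(s) = 28
L = -73264071/1000 (L = (28 - 73291) + 2142/(-2142 + (-2 + 12²)) = -73263 + 2142/(-2142 + (-2 + 144)) = -73263 + 2142/(-2142 + 142) = -73263 + 2142/(-2000) = -73263 + 2142*(-1/2000) = -73263 - 1071/1000 = -73264071/1000 ≈ -73264.)
R + L = 381112/29379 - 73264071/1000 = -2152044029909/29379000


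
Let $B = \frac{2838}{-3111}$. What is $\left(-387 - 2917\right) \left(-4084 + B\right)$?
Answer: $\frac{13995922416}{1037} \approx 1.3497 \cdot 10^{7}$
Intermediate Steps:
$B = - \frac{946}{1037}$ ($B = 2838 \left(- \frac{1}{3111}\right) = - \frac{946}{1037} \approx -0.91225$)
$\left(-387 - 2917\right) \left(-4084 + B\right) = \left(-387 - 2917\right) \left(-4084 - \frac{946}{1037}\right) = \left(-387 - 2917\right) \left(- \frac{4236054}{1037}\right) = \left(-3304\right) \left(- \frac{4236054}{1037}\right) = \frac{13995922416}{1037}$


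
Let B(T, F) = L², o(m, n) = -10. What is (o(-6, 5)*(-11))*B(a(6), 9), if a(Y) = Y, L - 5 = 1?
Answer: 3960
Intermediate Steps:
L = 6 (L = 5 + 1 = 6)
B(T, F) = 36 (B(T, F) = 6² = 36)
(o(-6, 5)*(-11))*B(a(6), 9) = -10*(-11)*36 = 110*36 = 3960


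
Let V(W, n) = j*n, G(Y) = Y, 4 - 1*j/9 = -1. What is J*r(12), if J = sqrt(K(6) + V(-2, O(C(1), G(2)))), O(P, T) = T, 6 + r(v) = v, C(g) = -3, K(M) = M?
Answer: 24*sqrt(6) ≈ 58.788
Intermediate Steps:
j = 45 (j = 36 - 9*(-1) = 36 + 9 = 45)
r(v) = -6 + v
V(W, n) = 45*n
J = 4*sqrt(6) (J = sqrt(6 + 45*2) = sqrt(6 + 90) = sqrt(96) = 4*sqrt(6) ≈ 9.7980)
J*r(12) = (4*sqrt(6))*(-6 + 12) = (4*sqrt(6))*6 = 24*sqrt(6)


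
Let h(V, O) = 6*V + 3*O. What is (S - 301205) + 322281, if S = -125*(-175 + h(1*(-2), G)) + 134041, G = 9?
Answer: 175117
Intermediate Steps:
h(V, O) = 3*O + 6*V
S = 154041 (S = -125*(-175 + (3*9 + 6*(1*(-2)))) + 134041 = -125*(-175 + (27 + 6*(-2))) + 134041 = -125*(-175 + (27 - 12)) + 134041 = -125*(-175 + 15) + 134041 = -125*(-160) + 134041 = 20000 + 134041 = 154041)
(S - 301205) + 322281 = (154041 - 301205) + 322281 = -147164 + 322281 = 175117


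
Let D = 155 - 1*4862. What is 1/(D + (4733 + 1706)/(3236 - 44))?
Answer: -3192/15018305 ≈ -0.00021254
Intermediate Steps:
D = -4707 (D = 155 - 4862 = -4707)
1/(D + (4733 + 1706)/(3236 - 44)) = 1/(-4707 + (4733 + 1706)/(3236 - 44)) = 1/(-4707 + 6439/3192) = 1/(-15018305/3192) = -3192/15018305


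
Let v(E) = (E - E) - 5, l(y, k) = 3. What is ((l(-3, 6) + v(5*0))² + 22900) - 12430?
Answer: 10474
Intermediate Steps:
v(E) = -5 (v(E) = 0 - 5 = -5)
((l(-3, 6) + v(5*0))² + 22900) - 12430 = ((3 - 5)² + 22900) - 12430 = ((-2)² + 22900) - 12430 = (4 + 22900) - 12430 = 22904 - 12430 = 10474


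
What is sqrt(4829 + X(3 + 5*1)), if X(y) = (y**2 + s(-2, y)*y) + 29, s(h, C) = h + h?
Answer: sqrt(4890) ≈ 69.928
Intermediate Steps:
s(h, C) = 2*h
X(y) = 29 + y**2 - 4*y (X(y) = (y**2 + (2*(-2))*y) + 29 = (y**2 - 4*y) + 29 = 29 + y**2 - 4*y)
sqrt(4829 + X(3 + 5*1)) = sqrt(4829 + (29 + (3 + 5*1)**2 - 4*(3 + 5*1))) = sqrt(4829 + (29 + (3 + 5)**2 - 4*(3 + 5))) = sqrt(4829 + (29 + 8**2 - 4*8)) = sqrt(4829 + (29 + 64 - 32)) = sqrt(4829 + 61) = sqrt(4890)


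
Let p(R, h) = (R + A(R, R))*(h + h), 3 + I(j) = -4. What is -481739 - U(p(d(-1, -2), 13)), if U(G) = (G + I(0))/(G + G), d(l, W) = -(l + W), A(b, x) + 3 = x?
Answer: -75151355/156 ≈ -4.8174e+5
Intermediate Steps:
I(j) = -7 (I(j) = -3 - 4 = -7)
A(b, x) = -3 + x
d(l, W) = -W - l (d(l, W) = -(W + l) = -W - l)
p(R, h) = 2*h*(-3 + 2*R) (p(R, h) = (R + (-3 + R))*(h + h) = (-3 + 2*R)*(2*h) = 2*h*(-3 + 2*R))
U(G) = (-7 + G)/(2*G) (U(G) = (G - 7)/(G + G) = (-7 + G)/((2*G)) = (-7 + G)*(1/(2*G)) = (-7 + G)/(2*G))
-481739 - U(p(d(-1, -2), 13)) = -481739 - (-7 + 2*13*(-3 + 2*(-1*(-2) - 1*(-1))))/(2*(2*13*(-3 + 2*(-1*(-2) - 1*(-1))))) = -481739 - (-7 + 2*13*(-3 + 2*(2 + 1)))/(2*(2*13*(-3 + 2*(2 + 1)))) = -481739 - (-7 + 2*13*(-3 + 2*3))/(2*(2*13*(-3 + 2*3))) = -481739 - (-7 + 2*13*(-3 + 6))/(2*(2*13*(-3 + 6))) = -481739 - (-7 + 2*13*3)/(2*(2*13*3)) = -481739 - (-7 + 78)/(2*78) = -481739 - 71/(2*78) = -481739 - 1*71/156 = -481739 - 71/156 = -75151355/156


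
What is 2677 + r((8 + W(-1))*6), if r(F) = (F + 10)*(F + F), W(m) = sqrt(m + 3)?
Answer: 8389 + 1272*sqrt(2) ≈ 10188.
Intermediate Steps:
W(m) = sqrt(3 + m)
r(F) = 2*F*(10 + F) (r(F) = (10 + F)*(2*F) = 2*F*(10 + F))
2677 + r((8 + W(-1))*6) = 2677 + 2*((8 + sqrt(3 - 1))*6)*(10 + (8 + sqrt(3 - 1))*6) = 2677 + 2*((8 + sqrt(2))*6)*(10 + (8 + sqrt(2))*6) = 2677 + 2*(48 + 6*sqrt(2))*(10 + (48 + 6*sqrt(2))) = 2677 + 2*(48 + 6*sqrt(2))*(58 + 6*sqrt(2))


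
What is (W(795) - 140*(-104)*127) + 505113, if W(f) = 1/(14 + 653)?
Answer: 1570273412/667 ≈ 2.3542e+6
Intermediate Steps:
W(f) = 1/667
(W(795) - 140*(-104)*127) + 505113 = (1/667 - 140*(-104)*127) + 505113 = (1/667 + 14560*127) + 505113 = (1/667 + 1849120) + 505113 = 1233363041/667 + 505113 = 1570273412/667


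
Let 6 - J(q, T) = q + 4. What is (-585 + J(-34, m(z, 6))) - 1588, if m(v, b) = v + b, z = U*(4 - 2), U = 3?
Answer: -2137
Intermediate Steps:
z = 6 (z = 3*(4 - 2) = 3*2 = 6)
m(v, b) = b + v
J(q, T) = 2 - q (J(q, T) = 6 - (q + 4) = 6 - (4 + q) = 6 + (-4 - q) = 2 - q)
(-585 + J(-34, m(z, 6))) - 1588 = (-585 + (2 - 1*(-34))) - 1588 = (-585 + (2 + 34)) - 1588 = (-585 + 36) - 1588 = -549 - 1588 = -2137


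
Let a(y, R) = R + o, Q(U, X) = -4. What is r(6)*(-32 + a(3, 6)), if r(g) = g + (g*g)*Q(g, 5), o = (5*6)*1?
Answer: -552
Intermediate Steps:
o = 30 (o = 30*1 = 30)
r(g) = g - 4*g² (r(g) = g + (g*g)*(-4) = g + g²*(-4) = g - 4*g²)
a(y, R) = 30 + R (a(y, R) = R + 30 = 30 + R)
r(6)*(-32 + a(3, 6)) = (6*(1 - 4*6))*(-32 + (30 + 6)) = (6*(1 - 24))*(-32 + 36) = (6*(-23))*4 = -138*4 = -552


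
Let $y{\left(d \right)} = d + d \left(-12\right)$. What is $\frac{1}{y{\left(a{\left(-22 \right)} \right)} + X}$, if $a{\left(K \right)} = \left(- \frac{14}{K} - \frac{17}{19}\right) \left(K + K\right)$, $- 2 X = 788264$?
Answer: $- \frac{19}{7490884} \approx -2.5364 \cdot 10^{-6}$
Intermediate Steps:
$X = -394132$ ($X = \left(- \frac{1}{2}\right) 788264 = -394132$)
$a{\left(K \right)} = 2 K \left(- \frac{17}{19} - \frac{14}{K}\right)$ ($a{\left(K \right)} = \left(- \frac{14}{K} - \frac{17}{19}\right) 2 K = \left(- \frac{17}{19} - \frac{14}{K}\right) 2 K = 2 K \left(- \frac{17}{19} - \frac{14}{K}\right)$)
$y{\left(d \right)} = - 11 d$ ($y{\left(d \right)} = d - 12 d = - 11 d$)
$\frac{1}{y{\left(a{\left(-22 \right)} \right)} + X} = \frac{1}{- 11 \left(-28 - - \frac{748}{19}\right) - 394132} = \frac{1}{- 11 \left(-28 + \frac{748}{19}\right) - 394132} = \frac{1}{\left(-11\right) \frac{216}{19} - 394132} = \frac{1}{- \frac{2376}{19} - 394132} = \frac{1}{- \frac{7490884}{19}} = - \frac{19}{7490884}$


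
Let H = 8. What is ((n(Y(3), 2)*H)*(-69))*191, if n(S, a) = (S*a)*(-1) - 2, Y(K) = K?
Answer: 843456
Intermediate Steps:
n(S, a) = -2 - S*a (n(S, a) = -S*a - 2 = -2 - S*a)
((n(Y(3), 2)*H)*(-69))*191 = (((-2 - 1*3*2)*8)*(-69))*191 = (((-2 - 6)*8)*(-69))*191 = (-8*8*(-69))*191 = -64*(-69)*191 = 4416*191 = 843456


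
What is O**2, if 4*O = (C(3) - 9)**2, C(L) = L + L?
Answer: 81/16 ≈ 5.0625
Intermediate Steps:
C(L) = 2*L
O = 9/4 (O = (2*3 - 9)**2/4 = (6 - 9)**2/4 = (1/4)*(-3)**2 = (1/4)*9 = 9/4 ≈ 2.2500)
O**2 = (9/4)**2 = 81/16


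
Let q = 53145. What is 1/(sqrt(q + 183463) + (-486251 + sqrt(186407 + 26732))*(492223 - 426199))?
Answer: 1/(8*(-4013029503 + sqrt(3697) + 8253*sqrt(213139))) ≈ -3.1178e-11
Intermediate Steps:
1/(sqrt(q + 183463) + (-486251 + sqrt(186407 + 26732))*(492223 - 426199)) = 1/(sqrt(53145 + 183463) + (-486251 + sqrt(186407 + 26732))*(492223 - 426199)) = 1/(sqrt(236608) + (-486251 + sqrt(213139))*66024) = 1/(8*sqrt(3697) + (-32104236024 + 66024*sqrt(213139))) = 1/(-32104236024 + 8*sqrt(3697) + 66024*sqrt(213139))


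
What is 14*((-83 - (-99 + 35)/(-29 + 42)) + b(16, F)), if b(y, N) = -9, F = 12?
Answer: -15848/13 ≈ -1219.1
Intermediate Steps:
14*((-83 - (-99 + 35)/(-29 + 42)) + b(16, F)) = 14*((-83 - (-99 + 35)/(-29 + 42)) - 9) = 14*((-83 - (-64)/13) - 9) = 14*((-83 - 1*(-64/13)) - 9) = 14*((-83 + 64/13) - 9) = 14*(-1015/13 - 9) = 14*(-1132/13) = -15848/13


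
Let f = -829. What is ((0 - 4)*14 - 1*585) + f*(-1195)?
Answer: 990014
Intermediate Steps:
((0 - 4)*14 - 1*585) + f*(-1195) = ((0 - 4)*14 - 1*585) - 829*(-1195) = (-4*14 - 585) + 990655 = (-56 - 585) + 990655 = -641 + 990655 = 990014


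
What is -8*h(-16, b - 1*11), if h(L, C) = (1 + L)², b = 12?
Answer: -1800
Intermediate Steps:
-8*h(-16, b - 1*11) = -8*(1 - 16)² = -8*(-15)² = -8*225 = -1800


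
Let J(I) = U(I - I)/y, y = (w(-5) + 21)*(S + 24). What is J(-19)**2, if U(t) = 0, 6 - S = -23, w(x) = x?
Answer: 0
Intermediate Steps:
S = 29 (S = 6 - 1*(-23) = 6 + 23 = 29)
y = 848 (y = (-5 + 21)*(29 + 24) = 16*53 = 848)
J(I) = 0 (J(I) = 0/848 = 0*(1/848) = 0)
J(-19)**2 = 0**2 = 0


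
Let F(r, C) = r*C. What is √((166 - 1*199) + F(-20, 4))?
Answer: I*√113 ≈ 10.63*I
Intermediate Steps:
F(r, C) = C*r
√((166 - 1*199) + F(-20, 4)) = √((166 - 1*199) + 4*(-20)) = √((166 - 199) - 80) = √(-33 - 80) = √(-113) = I*√113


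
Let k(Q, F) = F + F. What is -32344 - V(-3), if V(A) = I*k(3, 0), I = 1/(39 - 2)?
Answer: -32344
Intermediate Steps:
k(Q, F) = 2*F
I = 1/37 ≈ 0.027027
V(A) = 0 (V(A) = (2*0)/37 = (1/37)*0 = 0)
-32344 - V(-3) = -32344 - 1*0 = -32344 + 0 = -32344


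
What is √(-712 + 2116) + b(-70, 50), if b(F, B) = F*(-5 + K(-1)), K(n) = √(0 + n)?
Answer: 350 - 70*I + 6*√39 ≈ 387.47 - 70.0*I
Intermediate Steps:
K(n) = √n
b(F, B) = F*(-5 + I) (b(F, B) = F*(-5 + √(-1)) = F*(-5 + I))
√(-712 + 2116) + b(-70, 50) = √(-712 + 2116) - 70*(-5 + I) = √1404 + (350 - 70*I) = 6*√39 + (350 - 70*I) = 350 - 70*I + 6*√39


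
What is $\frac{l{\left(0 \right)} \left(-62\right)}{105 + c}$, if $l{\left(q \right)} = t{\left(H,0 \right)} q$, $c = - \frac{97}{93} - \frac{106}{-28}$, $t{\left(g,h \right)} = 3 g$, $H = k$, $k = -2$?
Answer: $0$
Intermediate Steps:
$H = -2$
$c = \frac{3571}{1302}$ ($c = \left(-97\right) \frac{1}{93} - - \frac{53}{14} = - \frac{97}{93} + \frac{53}{14} = \frac{3571}{1302} \approx 2.7427$)
$l{\left(q \right)} = - 6 q$ ($l{\left(q \right)} = 3 \left(-2\right) q = - 6 q$)
$\frac{l{\left(0 \right)} \left(-62\right)}{105 + c} = \frac{\left(-6\right) 0 \left(-62\right)}{105 + \frac{3571}{1302}} = \frac{0 \left(-62\right)}{\frac{140281}{1302}} = 0 \cdot \frac{1302}{140281} = 0$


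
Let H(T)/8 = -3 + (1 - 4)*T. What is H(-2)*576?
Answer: 13824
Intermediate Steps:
H(T) = -24 - 24*T (H(T) = 8*(-3 + (1 - 4)*T) = 8*(-3 - 3*T) = -24 - 24*T)
H(-2)*576 = (-24 - 24*(-2))*576 = (-24 + 48)*576 = 24*576 = 13824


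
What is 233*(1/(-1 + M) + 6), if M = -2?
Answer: 3961/3 ≈ 1320.3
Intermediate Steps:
233*(1/(-1 + M) + 6) = 233*(1/(-1 - 2) + 6) = 233*(1/(-3) + 6) = 233*(-⅓ + 6) = 233*(17/3) = 3961/3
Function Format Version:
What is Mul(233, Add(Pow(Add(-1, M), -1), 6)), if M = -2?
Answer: Rational(3961, 3) ≈ 1320.3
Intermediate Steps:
Mul(233, Add(Pow(Add(-1, M), -1), 6)) = Mul(233, Add(Pow(Add(-1, -2), -1), 6)) = Mul(233, Add(Pow(-3, -1), 6)) = Mul(233, Add(Rational(-1, 3), 6)) = Mul(233, Rational(17, 3)) = Rational(3961, 3)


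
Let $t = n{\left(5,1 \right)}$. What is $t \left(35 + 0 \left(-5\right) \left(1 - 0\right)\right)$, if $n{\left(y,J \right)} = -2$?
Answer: $-70$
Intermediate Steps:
$t = -2$
$t \left(35 + 0 \left(-5\right) \left(1 - 0\right)\right) = - 2 \left(35 + 0 \left(-5\right) \left(1 - 0\right)\right) = - 2 \left(35 + 0 \left(1 + 0\right)\right) = - 2 \left(35 + 0 \cdot 1\right) = - 2 \left(35 + 0\right) = \left(-2\right) 35 = -70$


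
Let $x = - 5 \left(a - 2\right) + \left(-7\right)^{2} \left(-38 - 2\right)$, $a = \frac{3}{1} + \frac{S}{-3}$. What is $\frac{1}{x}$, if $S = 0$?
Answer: $- \frac{1}{1965} \approx -0.00050891$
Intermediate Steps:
$a = 3$ ($a = \frac{3}{1} + \frac{0}{-3} = 3 \cdot 1 + 0 \left(- \frac{1}{3}\right) = 3 + 0 = 3$)
$x = -1965$ ($x = - 5 \left(3 - 2\right) + \left(-7\right)^{2} \left(-38 - 2\right) = \left(-5\right) 1 + 49 \left(-38 - 2\right) = -5 + 49 \left(-40\right) = -5 - 1960 = -1965$)
$\frac{1}{x} = \frac{1}{-1965} = - \frac{1}{1965}$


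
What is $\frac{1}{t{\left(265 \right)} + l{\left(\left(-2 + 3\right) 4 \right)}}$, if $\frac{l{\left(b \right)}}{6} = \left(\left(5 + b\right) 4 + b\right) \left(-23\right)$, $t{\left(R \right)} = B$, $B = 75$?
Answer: $- \frac{1}{5445} \approx -0.00018365$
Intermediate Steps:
$t{\left(R \right)} = 75$
$l{\left(b \right)} = -2760 - 690 b$ ($l{\left(b \right)} = 6 \left(\left(5 + b\right) 4 + b\right) \left(-23\right) = 6 \left(\left(20 + 4 b\right) + b\right) \left(-23\right) = 6 \left(20 + 5 b\right) \left(-23\right) = 6 \left(-460 - 115 b\right) = -2760 - 690 b$)
$\frac{1}{t{\left(265 \right)} + l{\left(\left(-2 + 3\right) 4 \right)}} = \frac{1}{75 - \left(2760 + 690 \left(-2 + 3\right) 4\right)} = \frac{1}{75 - \left(2760 + 690 \cdot 1 \cdot 4\right)} = \frac{1}{75 - 5520} = \frac{1}{-5445} = - \frac{1}{5445}$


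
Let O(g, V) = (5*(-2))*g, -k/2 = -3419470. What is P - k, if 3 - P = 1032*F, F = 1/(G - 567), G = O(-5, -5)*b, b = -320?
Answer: -113300668247/16567 ≈ -6.8389e+6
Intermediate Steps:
k = 6838940 (k = -2*(-3419470) = 6838940)
O(g, V) = -10*g
G = -16000 (G = -10*(-5)*(-320) = 50*(-320) = -16000)
F = -1/16567 (F = 1/(-16000 - 567) = 1/(-16567) = -1/16567 ≈ -6.0361e-5)
P = 50733/16567 (P = 3 - 1032*(-1)/16567 = 3 - 1*(-1032/16567) = 3 + 1032/16567 = 50733/16567 ≈ 3.0623)
P - k = 50733/16567 - 1*6838940 = 50733/16567 - 6838940 = -113300668247/16567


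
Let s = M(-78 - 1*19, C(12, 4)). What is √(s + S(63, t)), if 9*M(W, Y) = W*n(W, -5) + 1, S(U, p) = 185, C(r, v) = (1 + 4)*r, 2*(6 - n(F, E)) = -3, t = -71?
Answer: √3754/6 ≈ 10.212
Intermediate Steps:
n(F, E) = 15/2 (n(F, E) = 6 - ½*(-3) = 6 + 3/2 = 15/2)
C(r, v) = 5*r
M(W, Y) = ⅑ + 5*W/6 (M(W, Y) = (W*(15/2) + 1)/9 = (15*W/2 + 1)/9 = (1 + 15*W/2)/9 = ⅑ + 5*W/6)
s = -1453/18 (s = ⅑ + 5*(-78 - 1*19)/6 = ⅑ + 5*(-78 - 19)/6 = ⅑ + (⅚)*(-97) = ⅑ - 485/6 = -1453/18 ≈ -80.722)
√(s + S(63, t)) = √(-1453/18 + 185) = √(1877/18) = √3754/6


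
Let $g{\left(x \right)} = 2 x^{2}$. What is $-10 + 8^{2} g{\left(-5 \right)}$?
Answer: $3190$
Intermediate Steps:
$-10 + 8^{2} g{\left(-5 \right)} = -10 + 8^{2} \cdot 2 \left(-5\right)^{2} = -10 + 64 \cdot 2 \cdot 25 = -10 + 64 \cdot 50 = -10 + 3200 = 3190$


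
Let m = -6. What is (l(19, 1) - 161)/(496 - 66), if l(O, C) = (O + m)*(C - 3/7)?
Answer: -5/14 ≈ -0.35714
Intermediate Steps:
l(O, C) = (-6 + O)*(-3/7 + C) (l(O, C) = (O - 6)*(C - 3/7) = (-6 + O)*(C - 3*1/7) = (-6 + O)*(C - 3/7) = (-6 + O)*(-3/7 + C))
(l(19, 1) - 161)/(496 - 66) = ((18/7 - 6*1 - 3/7*19 + 1*19) - 161)/(496 - 66) = ((18/7 - 6 - 57/7 + 19) - 161)/430 = (52/7 - 161)*(1/430) = -1075/7*1/430 = -5/14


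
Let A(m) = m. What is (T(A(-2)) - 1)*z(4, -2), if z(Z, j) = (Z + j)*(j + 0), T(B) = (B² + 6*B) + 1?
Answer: 32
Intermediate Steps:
T(B) = 1 + B² + 6*B
z(Z, j) = j*(Z + j) (z(Z, j) = (Z + j)*j = j*(Z + j))
(T(A(-2)) - 1)*z(4, -2) = ((1 + (-2)² + 6*(-2)) - 1)*(-2*(4 - 2)) = ((1 + 4 - 12) - 1)*(-2*2) = (-7 - 1)*(-4) = -8*(-4) = 32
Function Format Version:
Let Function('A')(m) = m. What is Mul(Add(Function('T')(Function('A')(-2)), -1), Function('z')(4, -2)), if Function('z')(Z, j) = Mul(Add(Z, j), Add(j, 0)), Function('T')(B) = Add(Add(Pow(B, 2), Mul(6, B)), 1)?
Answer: 32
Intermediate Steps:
Function('T')(B) = Add(1, Pow(B, 2), Mul(6, B))
Function('z')(Z, j) = Mul(j, Add(Z, j)) (Function('z')(Z, j) = Mul(Add(Z, j), j) = Mul(j, Add(Z, j)))
Mul(Add(Function('T')(Function('A')(-2)), -1), Function('z')(4, -2)) = Mul(Add(Add(1, Pow(-2, 2), Mul(6, -2)), -1), Mul(-2, Add(4, -2))) = Mul(Add(Add(1, 4, -12), -1), Mul(-2, 2)) = Mul(Add(-7, -1), -4) = Mul(-8, -4) = 32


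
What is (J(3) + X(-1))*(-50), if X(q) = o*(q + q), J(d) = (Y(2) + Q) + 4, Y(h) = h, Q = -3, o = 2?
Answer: 50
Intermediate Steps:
J(d) = 3 (J(d) = (2 - 3) + 4 = -1 + 4 = 3)
X(q) = 4*q (X(q) = 2*(q + q) = 2*(2*q) = 4*q)
(J(3) + X(-1))*(-50) = (3 + 4*(-1))*(-50) = (3 - 4)*(-50) = -1*(-50) = 50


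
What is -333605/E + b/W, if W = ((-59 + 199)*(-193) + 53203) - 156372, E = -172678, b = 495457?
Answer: -42122822501/22480776142 ≈ -1.8737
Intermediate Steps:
W = -130189 (W = (140*(-193) + 53203) - 156372 = (-27020 + 53203) - 156372 = 26183 - 156372 = -130189)
-333605/E + b/W = -333605/(-172678) + 495457/(-130189) = -333605*(-1/172678) + 495457*(-1/130189) = 333605/172678 - 495457/130189 = -42122822501/22480776142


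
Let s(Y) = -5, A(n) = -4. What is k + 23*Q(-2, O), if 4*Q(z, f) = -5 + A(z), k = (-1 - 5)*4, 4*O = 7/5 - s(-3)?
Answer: -303/4 ≈ -75.750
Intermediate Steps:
O = 8/5 (O = (7/5 - 1*(-5))/4 = (7*(⅕) + 5)/4 = (7/5 + 5)/4 = (¼)*(32/5) = 8/5 ≈ 1.6000)
k = -24 (k = -6*4 = -24)
Q(z, f) = -9/4 (Q(z, f) = (-5 - 4)/4 = (¼)*(-9) = -9/4)
k + 23*Q(-2, O) = -24 + 23*(-9/4) = -24 - 207/4 = -303/4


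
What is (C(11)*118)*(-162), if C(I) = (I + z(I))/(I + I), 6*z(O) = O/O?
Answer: -106731/11 ≈ -9702.8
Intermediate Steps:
z(O) = ⅙ (z(O) = (O/O)/6 = (⅙)*1 = ⅙)
C(I) = (⅙ + I)/(2*I) (C(I) = (I + ⅙)/(I + I) = (⅙ + I)/((2*I)) = (⅙ + I)*(1/(2*I)) = (⅙ + I)/(2*I))
(C(11)*118)*(-162) = (((1/12)*(1 + 6*11)/11)*118)*(-162) = (((1/12)*(1/11)*(1 + 66))*118)*(-162) = (((1/12)*(1/11)*67)*118)*(-162) = ((67/132)*118)*(-162) = (3953/66)*(-162) = -106731/11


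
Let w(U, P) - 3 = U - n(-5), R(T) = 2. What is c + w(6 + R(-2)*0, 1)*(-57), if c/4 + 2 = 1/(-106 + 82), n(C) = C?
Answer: -4837/6 ≈ -806.17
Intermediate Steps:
w(U, P) = 8 + U (w(U, P) = 3 + (U - 1*(-5)) = 3 + (U + 5) = 3 + (5 + U) = 8 + U)
c = -49/6 (c = -8 + 4/(-106 + 82) = -8 + 4/(-24) = -8 + 4*(-1/24) = -8 - 1/6 = -49/6 ≈ -8.1667)
c + w(6 + R(-2)*0, 1)*(-57) = -49/6 + (8 + (6 + 2*0))*(-57) = -49/6 + (8 + (6 + 0))*(-57) = -49/6 + (8 + 6)*(-57) = -49/6 + 14*(-57) = -49/6 - 798 = -4837/6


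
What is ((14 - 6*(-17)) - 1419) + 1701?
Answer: 398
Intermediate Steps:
((14 - 6*(-17)) - 1419) + 1701 = ((14 + 102) - 1419) + 1701 = (116 - 1419) + 1701 = -1303 + 1701 = 398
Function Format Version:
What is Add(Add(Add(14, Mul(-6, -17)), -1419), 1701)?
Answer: 398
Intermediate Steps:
Add(Add(Add(14, Mul(-6, -17)), -1419), 1701) = Add(Add(Add(14, 102), -1419), 1701) = Add(Add(116, -1419), 1701) = Add(-1303, 1701) = 398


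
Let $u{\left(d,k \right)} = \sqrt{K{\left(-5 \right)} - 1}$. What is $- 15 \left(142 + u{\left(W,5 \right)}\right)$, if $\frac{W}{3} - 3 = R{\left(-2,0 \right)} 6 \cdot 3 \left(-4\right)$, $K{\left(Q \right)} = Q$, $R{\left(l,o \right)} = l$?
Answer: $-2130 - 15 i \sqrt{6} \approx -2130.0 - 36.742 i$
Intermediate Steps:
$W = 441$ ($W = 9 + 3 - 2 \cdot 6 \cdot 3 \left(-4\right) = 9 + 3 \left(-2\right) 18 \left(-4\right) = 9 + 3 \left(\left(-36\right) \left(-4\right)\right) = 9 + 3 \cdot 144 = 9 + 432 = 441$)
$u{\left(d,k \right)} = i \sqrt{6}$ ($u{\left(d,k \right)} = \sqrt{-5 - 1} = \sqrt{-6} = i \sqrt{6}$)
$- 15 \left(142 + u{\left(W,5 \right)}\right) = - 15 \left(142 + i \sqrt{6}\right) = -2130 - 15 i \sqrt{6}$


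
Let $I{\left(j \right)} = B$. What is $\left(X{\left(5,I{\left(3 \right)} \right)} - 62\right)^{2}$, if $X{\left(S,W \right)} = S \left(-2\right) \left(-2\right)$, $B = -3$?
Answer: $1764$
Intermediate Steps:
$I{\left(j \right)} = -3$
$X{\left(S,W \right)} = 4 S$ ($X{\left(S,W \right)} = - 2 S \left(-2\right) = 4 S$)
$\left(X{\left(5,I{\left(3 \right)} \right)} - 62\right)^{2} = \left(4 \cdot 5 - 62\right)^{2} = \left(20 - 62\right)^{2} = \left(-42\right)^{2} = 1764$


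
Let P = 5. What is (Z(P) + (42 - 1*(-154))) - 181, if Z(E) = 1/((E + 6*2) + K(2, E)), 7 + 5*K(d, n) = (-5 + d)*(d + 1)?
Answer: 1040/69 ≈ 15.072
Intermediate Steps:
K(d, n) = -7/5 + (1 + d)*(-5 + d)/5 (K(d, n) = -7/5 + ((-5 + d)*(d + 1))/5 = -7/5 + ((-5 + d)*(1 + d))/5 = -7/5 + ((1 + d)*(-5 + d))/5 = -7/5 + (1 + d)*(-5 + d)/5)
Z(E) = 1/(44/5 + E) (Z(E) = 1/((E + 6*2) + (-12/5 - 4/5*2 + (1/5)*2**2)) = 1/((E + 12) + (-12/5 - 8/5 + (1/5)*4)) = 1/((12 + E) + (-12/5 - 8/5 + 4/5)) = 1/((12 + E) - 16/5) = 1/(44/5 + E))
(Z(P) + (42 - 1*(-154))) - 181 = (5/(44 + 5*5) + (42 - 1*(-154))) - 181 = (5/(44 + 25) + (42 + 154)) - 181 = (5/69 + 196) - 181 = 13529/69 - 181 = 1040/69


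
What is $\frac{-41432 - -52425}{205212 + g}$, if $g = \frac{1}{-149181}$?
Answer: $\frac{1639946733}{30613731371} \approx 0.053569$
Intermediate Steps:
$g = - \frac{1}{149181} \approx -6.7033 \cdot 10^{-6}$
$\frac{-41432 - -52425}{205212 + g} = \frac{-41432 - -52425}{205212 - \frac{1}{149181}} = \frac{-41432 + 52425}{\frac{30613731371}{149181}} = 10993 \cdot \frac{149181}{30613731371} = \frac{1639946733}{30613731371}$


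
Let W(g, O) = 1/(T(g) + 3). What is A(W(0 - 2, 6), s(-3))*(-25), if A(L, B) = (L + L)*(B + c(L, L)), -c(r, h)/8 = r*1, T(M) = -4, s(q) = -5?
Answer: 150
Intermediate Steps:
c(r, h) = -8*r
W(g, O) = -1 (W(g, O) = 1/(-4 + 3) = 1/(-1) = -1)
A(L, B) = 2*L*(B - 8*L) (A(L, B) = (L + L)*(B - 8*L) = (2*L)*(B - 8*L) = 2*L*(B - 8*L))
A(W(0 - 2, 6), s(-3))*(-25) = (2*(-1)*(-5 - 8*(-1)))*(-25) = (2*(-1)*(-5 + 8))*(-25) = (2*(-1)*3)*(-25) = -6*(-25) = 150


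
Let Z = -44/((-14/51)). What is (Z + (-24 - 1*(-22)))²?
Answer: 1227664/49 ≈ 25054.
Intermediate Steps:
Z = 1122/7 (Z = -44/((-14*1/51)) = -44/(-14/51) = -44*(-51/14) = 1122/7 ≈ 160.29)
(Z + (-24 - 1*(-22)))² = (1122/7 + (-24 - 1*(-22)))² = (1122/7 + (-24 + 22))² = (1122/7 - 2)² = (1108/7)² = 1227664/49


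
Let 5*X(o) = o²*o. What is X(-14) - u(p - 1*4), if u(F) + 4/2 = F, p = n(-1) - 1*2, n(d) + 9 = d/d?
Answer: -2664/5 ≈ -532.80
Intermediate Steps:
n(d) = -8 (n(d) = -9 + d/d = -9 + 1 = -8)
p = -10 (p = -8 - 1*2 = -8 - 2 = -10)
u(F) = -2 + F
X(o) = o³/5 (X(o) = (o²*o)/5 = o³/5)
X(-14) - u(p - 1*4) = (⅕)*(-14)³ - (-2 + (-10 - 1*4)) = (⅕)*(-2744) - (-2 + (-10 - 4)) = -2744/5 - (-2 - 14) = -2744/5 - 1*(-16) = -2744/5 + 16 = -2664/5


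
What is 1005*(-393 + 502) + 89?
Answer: 109634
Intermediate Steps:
1005*(-393 + 502) + 89 = 1005*109 + 89 = 109545 + 89 = 109634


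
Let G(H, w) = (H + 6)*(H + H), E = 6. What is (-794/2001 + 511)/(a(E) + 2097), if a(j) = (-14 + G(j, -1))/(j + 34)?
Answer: 4086868/16810401 ≈ 0.24312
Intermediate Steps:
G(H, w) = 2*H*(6 + H) (G(H, w) = (6 + H)*(2*H) = 2*H*(6 + H))
a(j) = (-14 + 2*j*(6 + j))/(34 + j) (a(j) = (-14 + 2*j*(6 + j))/(j + 34) = (-14 + 2*j*(6 + j))/(34 + j))
(-794/2001 + 511)/(a(E) + 2097) = (-794/2001 + 511)/(2*(-7 + 6*(6 + 6))/(34 + 6) + 2097) = (-794*1/2001 + 511)/(2*(-7 + 6*12)/40 + 2097) = (-794/2001 + 511)/(2*(1/40)*(-7 + 72) + 2097) = 1021717/(2001*(2*(1/40)*65 + 2097)) = 1021717/(2001*(13/4 + 2097)) = 1021717/(2001*(8401/4)) = (1021717/2001)*(4/8401) = 4086868/16810401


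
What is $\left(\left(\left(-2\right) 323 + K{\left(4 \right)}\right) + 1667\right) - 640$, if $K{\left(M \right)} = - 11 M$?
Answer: $337$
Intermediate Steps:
$\left(\left(\left(-2\right) 323 + K{\left(4 \right)}\right) + 1667\right) - 640 = \left(\left(\left(-2\right) 323 - 44\right) + 1667\right) - 640 = \left(\left(-646 - 44\right) + 1667\right) - 640 = \left(-690 + 1667\right) - 640 = 977 - 640 = 337$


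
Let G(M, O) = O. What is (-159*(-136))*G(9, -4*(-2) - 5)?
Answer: 64872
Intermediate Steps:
(-159*(-136))*G(9, -4*(-2) - 5) = (-159*(-136))*(-4*(-2) - 5) = 21624*(8 - 5) = 21624*3 = 64872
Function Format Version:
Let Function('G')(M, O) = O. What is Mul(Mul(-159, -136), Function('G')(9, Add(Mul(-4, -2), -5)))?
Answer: 64872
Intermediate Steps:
Mul(Mul(-159, -136), Function('G')(9, Add(Mul(-4, -2), -5))) = Mul(Mul(-159, -136), Add(Mul(-4, -2), -5)) = Mul(21624, Add(8, -5)) = Mul(21624, 3) = 64872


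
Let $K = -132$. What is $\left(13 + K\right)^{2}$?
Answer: $14161$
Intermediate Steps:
$\left(13 + K\right)^{2} = \left(13 - 132\right)^{2} = \left(-119\right)^{2} = 14161$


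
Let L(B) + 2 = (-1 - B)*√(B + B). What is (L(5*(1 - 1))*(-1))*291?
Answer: 582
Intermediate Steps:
L(B) = -2 + √2*√B*(-1 - B) (L(B) = -2 + (-1 - B)*√(B + B) = -2 + (-1 - B)*√(2*B) = -2 + (-1 - B)*(√2*√B) = -2 + √2*√B*(-1 - B))
(L(5*(1 - 1))*(-1))*291 = ((-2 - √2*√(5*(1 - 1)) - √2*(5*(1 - 1))^(3/2))*(-1))*291 = ((-2 - √2*√(5*0) - √2*(5*0)^(3/2))*(-1))*291 = ((-2 - √2*√0 - √2*0^(3/2))*(-1))*291 = ((-2 - 1*√2*0 - 1*√2*0)*(-1))*291 = ((-2 + 0 + 0)*(-1))*291 = -2*(-1)*291 = 2*291 = 582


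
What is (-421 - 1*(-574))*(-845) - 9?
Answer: -129294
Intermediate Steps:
(-421 - 1*(-574))*(-845) - 9 = (-421 + 574)*(-845) - 9 = 153*(-845) - 9 = -129285 - 9 = -129294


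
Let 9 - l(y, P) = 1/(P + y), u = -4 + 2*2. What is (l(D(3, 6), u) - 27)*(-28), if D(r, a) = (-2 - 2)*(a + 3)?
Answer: 4529/9 ≈ 503.22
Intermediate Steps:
D(r, a) = -12 - 4*a (D(r, a) = -4*(3 + a) = -12 - 4*a)
u = 0 (u = -4 + 4 = 0)
l(y, P) = 9 - 1/(P + y)
(l(D(3, 6), u) - 27)*(-28) = ((-1 + 9*0 + 9*(-12 - 4*6))/(0 + (-12 - 4*6)) - 27)*(-28) = ((-1 + 0 + 9*(-12 - 24))/(0 + (-12 - 24)) - 27)*(-28) = ((-1 + 0 + 9*(-36))/(0 - 36) - 27)*(-28) = ((-1 + 0 - 324)/(-36) - 27)*(-28) = (-1/36*(-325) - 27)*(-28) = (325/36 - 27)*(-28) = -647/36*(-28) = 4529/9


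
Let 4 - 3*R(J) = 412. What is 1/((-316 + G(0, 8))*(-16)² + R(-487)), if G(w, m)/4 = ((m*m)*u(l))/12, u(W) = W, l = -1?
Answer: -3/259480 ≈ -1.1562e-5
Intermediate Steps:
R(J) = -136 (R(J) = 4/3 - ⅓*412 = 4/3 - 412/3 = -136)
G(w, m) = -m²/3 (G(w, m) = 4*(((m*m)*(-1))/12) = 4*((m²*(-1))*(1/12)) = 4*(-m²*(1/12)) = 4*(-m²/12) = -m²/3)
1/((-316 + G(0, 8))*(-16)² + R(-487)) = 1/((-316 - ⅓*8²)*(-16)² - 136) = 1/((-316 - ⅓*64)*256 - 136) = 1/((-316 - 64/3)*256 - 136) = 1/(-1012/3*256 - 136) = 1/(-259072/3 - 136) = 1/(-259480/3) = -3/259480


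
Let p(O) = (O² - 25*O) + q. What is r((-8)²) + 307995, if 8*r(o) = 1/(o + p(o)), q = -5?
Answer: 6295417801/20440 ≈ 3.0800e+5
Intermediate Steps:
p(O) = -5 + O² - 25*O (p(O) = (O² - 25*O) - 5 = -5 + O² - 25*O)
r(o) = 1/(8*(-5 + o² - 24*o)) (r(o) = 1/(8*(o + (-5 + o² - 25*o))) = 1/(8*(-5 + o² - 24*o)))
r((-8)²) + 307995 = 1/(8*(-5 + ((-8)²)² - 24*(-8)²)) + 307995 = 1/(8*(-5 + 64² - 24*64)) + 307995 = 1/(8*(-5 + 4096 - 1536)) + 307995 = (⅛)/2555 + 307995 = (⅛)*(1/2555) + 307995 = 1/20440 + 307995 = 6295417801/20440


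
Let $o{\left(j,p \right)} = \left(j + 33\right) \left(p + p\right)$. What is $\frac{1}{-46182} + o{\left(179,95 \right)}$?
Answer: $\frac{1860210959}{46182} \approx 40280.0$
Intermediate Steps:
$o{\left(j,p \right)} = 2 p \left(33 + j\right)$ ($o{\left(j,p \right)} = \left(33 + j\right) 2 p = 2 p \left(33 + j\right)$)
$\frac{1}{-46182} + o{\left(179,95 \right)} = \frac{1}{-46182} + 2 \cdot 95 \left(33 + 179\right) = - \frac{1}{46182} + 2 \cdot 95 \cdot 212 = - \frac{1}{46182} + 40280 = \frac{1860210959}{46182}$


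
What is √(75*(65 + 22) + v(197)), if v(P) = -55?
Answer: √6470 ≈ 80.436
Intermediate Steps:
√(75*(65 + 22) + v(197)) = √(75*(65 + 22) - 55) = √(75*87 - 55) = √(6525 - 55) = √6470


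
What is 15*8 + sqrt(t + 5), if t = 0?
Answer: 120 + sqrt(5) ≈ 122.24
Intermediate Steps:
15*8 + sqrt(t + 5) = 15*8 + sqrt(0 + 5) = 120 + sqrt(5)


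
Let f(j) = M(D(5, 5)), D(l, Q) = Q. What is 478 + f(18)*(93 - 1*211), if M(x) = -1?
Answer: 596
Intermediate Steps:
f(j) = -1
478 + f(18)*(93 - 1*211) = 478 - (93 - 1*211) = 478 - (93 - 211) = 478 - 1*(-118) = 478 + 118 = 596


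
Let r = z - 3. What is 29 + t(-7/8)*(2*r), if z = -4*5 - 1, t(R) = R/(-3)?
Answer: 15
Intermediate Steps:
t(R) = -R/3 (t(R) = R*(-⅓) = -R/3)
z = -21 (z = -20 - 1 = -21)
r = -24 (r = -21 - 3 = -24)
29 + t(-7/8)*(2*r) = 29 + (-(-7)/(3*8))*(2*(-24)) = 29 - (-7)/(3*8)*(-48) = 29 - ⅓*(-7/8)*(-48) = 29 + (7/24)*(-48) = 29 - 14 = 15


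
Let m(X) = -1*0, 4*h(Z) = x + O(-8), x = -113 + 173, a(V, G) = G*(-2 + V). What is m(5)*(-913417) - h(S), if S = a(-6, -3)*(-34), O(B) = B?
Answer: -13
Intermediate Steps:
x = 60
S = -816 (S = -3*(-2 - 6)*(-34) = -3*(-8)*(-34) = 24*(-34) = -816)
h(Z) = 13 (h(Z) = (60 - 8)/4 = (¼)*52 = 13)
m(X) = 0
m(5)*(-913417) - h(S) = 0*(-913417) - 1*13 = 0 - 13 = -13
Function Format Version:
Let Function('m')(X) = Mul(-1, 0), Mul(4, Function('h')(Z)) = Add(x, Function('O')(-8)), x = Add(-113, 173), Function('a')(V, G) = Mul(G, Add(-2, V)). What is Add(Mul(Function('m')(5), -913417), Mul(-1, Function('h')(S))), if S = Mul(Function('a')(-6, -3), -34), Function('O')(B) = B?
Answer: -13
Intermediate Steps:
x = 60
S = -816 (S = Mul(Mul(-3, Add(-2, -6)), -34) = Mul(Mul(-3, -8), -34) = Mul(24, -34) = -816)
Function('h')(Z) = 13 (Function('h')(Z) = Mul(Rational(1, 4), Add(60, -8)) = Mul(Rational(1, 4), 52) = 13)
Function('m')(X) = 0
Add(Mul(Function('m')(5), -913417), Mul(-1, Function('h')(S))) = Add(Mul(0, -913417), Mul(-1, 13)) = Add(0, -13) = -13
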